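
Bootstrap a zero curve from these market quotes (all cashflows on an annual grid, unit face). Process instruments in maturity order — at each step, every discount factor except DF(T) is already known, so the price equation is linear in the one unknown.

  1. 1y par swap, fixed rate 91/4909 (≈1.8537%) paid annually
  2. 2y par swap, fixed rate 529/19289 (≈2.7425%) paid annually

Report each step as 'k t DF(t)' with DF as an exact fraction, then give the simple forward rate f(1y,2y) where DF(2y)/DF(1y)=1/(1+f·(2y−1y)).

step 1 [1y] swap r/1=91/4909: DF=(1 − 91/4909·(0))/(1+91/4909) = 4909/5000 ≈ 0.981800
step 2 [2y] swap r/1=529/19289: DF=(1 − 529/19289·(0.981800))/(1+529/19289) = 9471/10000 ≈ 0.947100

1 1 4909/5000
2 2 9471/10000
f(1y,2y) = ((4909/5000)/(9471/10000) − 1)/(1) = 347/9471 ≈ 3.6638%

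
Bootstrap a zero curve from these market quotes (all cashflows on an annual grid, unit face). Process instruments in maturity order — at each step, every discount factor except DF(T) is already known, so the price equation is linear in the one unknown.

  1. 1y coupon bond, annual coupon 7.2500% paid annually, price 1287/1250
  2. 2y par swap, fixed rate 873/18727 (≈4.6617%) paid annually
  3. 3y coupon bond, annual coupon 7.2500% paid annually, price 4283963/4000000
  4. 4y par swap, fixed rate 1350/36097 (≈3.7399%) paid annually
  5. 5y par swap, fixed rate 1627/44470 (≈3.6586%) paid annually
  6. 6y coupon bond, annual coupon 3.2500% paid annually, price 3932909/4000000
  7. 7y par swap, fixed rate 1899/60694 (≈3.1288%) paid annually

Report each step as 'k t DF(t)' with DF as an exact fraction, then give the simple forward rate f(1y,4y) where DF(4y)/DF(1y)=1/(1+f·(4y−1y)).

1 1 24/25
2 2 9127/10000
3 3 109/125
4 4 173/200
5 5 8373/10000
6 6 8123/10000
7 7 8101/10000
f(1y,4y) = ((24/25)/(173/200) − 1)/(3) = 19/519 ≈ 3.6609%

step 1 [1y] bond c/1=29/400: DF=(1287/1250 − 29/400·(0))/(1+29/400) = 24/25 ≈ 0.960000
step 2 [2y] swap r/1=873/18727: DF=(1 − 873/18727·(0.960000))/(1+873/18727) = 9127/10000 ≈ 0.912700
step 3 [3y] bond c/1=29/400: DF=(4283963/4000000 − 29/400·(0.960000+0.912700))/(1+29/400) = 109/125 ≈ 0.872000
step 4 [4y] swap r/1=1350/36097: DF=(1 − 1350/36097·(0.960000+0.912700+0.872000))/(1+1350/36097) = 173/200 ≈ 0.865000
step 5 [5y] swap r/1=1627/44470: DF=(1 − 1627/44470·(0.960000+0.912700+0.872000+0.865000))/(1+1627/44470) = 8373/10000 ≈ 0.837300
step 6 [6y] bond c/1=13/400: DF=(3932909/4000000 − 13/400·(0.960000+0.912700+0.872000+0.865000+0.837300))/(1+13/400) = 8123/10000 ≈ 0.812300
step 7 [7y] swap r/1=1899/60694: DF=(1 − 1899/60694·(0.960000+0.912700+0.872000+0.865000+0.837300+0.812300))/(1+1899/60694) = 8101/10000 ≈ 0.810100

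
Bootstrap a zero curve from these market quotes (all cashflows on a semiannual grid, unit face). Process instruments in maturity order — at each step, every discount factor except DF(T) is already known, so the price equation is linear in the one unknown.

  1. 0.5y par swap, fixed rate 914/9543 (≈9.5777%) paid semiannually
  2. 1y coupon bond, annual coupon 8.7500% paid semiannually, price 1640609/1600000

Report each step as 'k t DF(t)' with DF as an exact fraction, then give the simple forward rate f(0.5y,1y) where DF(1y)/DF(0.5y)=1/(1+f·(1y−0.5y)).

step 1 [0.5y] swap r/2=457/9543: DF=(1 − 457/9543·(0))/(1+457/9543) = 9543/10000 ≈ 0.954300
step 2 [1y] bond c/2=7/160: DF=(1640609/1600000 − 7/160·(0.954300))/(1+7/160) = 589/625 ≈ 0.942400

1 1/2 9543/10000
2 1 589/625
f(0.5y,1y) = ((9543/10000)/(589/625) − 1)/(1/2) = 119/4712 ≈ 2.5255%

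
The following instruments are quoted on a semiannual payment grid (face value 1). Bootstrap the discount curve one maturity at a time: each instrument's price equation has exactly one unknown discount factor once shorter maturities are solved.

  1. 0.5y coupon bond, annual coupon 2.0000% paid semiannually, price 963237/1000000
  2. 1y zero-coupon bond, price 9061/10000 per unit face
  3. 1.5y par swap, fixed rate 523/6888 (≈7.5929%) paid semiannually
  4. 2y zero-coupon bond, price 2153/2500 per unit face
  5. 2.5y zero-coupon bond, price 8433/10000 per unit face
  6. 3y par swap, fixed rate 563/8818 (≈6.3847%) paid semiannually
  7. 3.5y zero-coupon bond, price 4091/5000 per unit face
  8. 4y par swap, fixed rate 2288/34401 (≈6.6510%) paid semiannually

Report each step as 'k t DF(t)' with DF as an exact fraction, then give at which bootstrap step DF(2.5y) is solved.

step 1 [0.5y] bond c/2=1/100: DF=(963237/1000000 − 1/100·(0))/(1+1/100) = 9537/10000 ≈ 0.953700
step 2 [1y] zero: DF = P = 9061/10000 ≈ 0.906100
step 3 [1.5y] swap r/2=523/13776: DF=(1 − 523/13776·(0.953700+0.906100))/(1+523/13776) = 4477/5000 ≈ 0.895400
step 4 [2y] zero: DF = P = 2153/2500 ≈ 0.861200
step 5 [2.5y] zero: DF = P = 8433/10000 ≈ 0.843300
step 6 [3y] swap r/2=563/17636: DF=(1 − 563/17636·(0.953700+0.906100+0.895400+0.861200+0.843300))/(1+563/17636) = 8311/10000 ≈ 0.831100
step 7 [3.5y] zero: DF = P = 4091/5000 ≈ 0.818200
step 8 [4y] swap r/2=1144/34401: DF=(1 − 1144/34401·(0.953700+0.906100+0.895400+0.861200+0.843300+0.831100+0.818200))/(1+1144/34401) = 482/625 ≈ 0.771200

1 1/2 9537/10000
2 1 9061/10000
3 3/2 4477/5000
4 2 2153/2500
5 5/2 8433/10000
6 3 8311/10000
7 7/2 4091/5000
8 4 482/625
DF(2.5y) is solved at step 5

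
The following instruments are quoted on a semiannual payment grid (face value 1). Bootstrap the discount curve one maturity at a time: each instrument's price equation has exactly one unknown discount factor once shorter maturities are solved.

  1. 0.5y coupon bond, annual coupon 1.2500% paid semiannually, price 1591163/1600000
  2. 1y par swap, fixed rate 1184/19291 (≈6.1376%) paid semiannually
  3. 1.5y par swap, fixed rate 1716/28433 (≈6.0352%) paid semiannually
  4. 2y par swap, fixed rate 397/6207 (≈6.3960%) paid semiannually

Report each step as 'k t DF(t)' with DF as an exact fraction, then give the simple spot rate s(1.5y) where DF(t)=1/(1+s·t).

step 1 [0.5y] bond c/2=1/160: DF=(1591163/1600000 − 1/160·(0))/(1+1/160) = 9883/10000 ≈ 0.988300
step 2 [1y] swap r/2=592/19291: DF=(1 − 592/19291·(0.988300))/(1+592/19291) = 588/625 ≈ 0.940800
step 3 [1.5y] swap r/2=858/28433: DF=(1 − 858/28433·(0.988300+0.940800))/(1+858/28433) = 4571/5000 ≈ 0.914200
step 4 [2y] swap r/2=397/12414: DF=(1 − 397/12414·(0.988300+0.940800+0.914200))/(1+397/12414) = 8809/10000 ≈ 0.880900

1 1/2 9883/10000
2 1 588/625
3 3/2 4571/5000
4 2 8809/10000
s(1.5y) = (1/(4571/5000) − 1)/(3/2) = 286/4571 ≈ 6.2568%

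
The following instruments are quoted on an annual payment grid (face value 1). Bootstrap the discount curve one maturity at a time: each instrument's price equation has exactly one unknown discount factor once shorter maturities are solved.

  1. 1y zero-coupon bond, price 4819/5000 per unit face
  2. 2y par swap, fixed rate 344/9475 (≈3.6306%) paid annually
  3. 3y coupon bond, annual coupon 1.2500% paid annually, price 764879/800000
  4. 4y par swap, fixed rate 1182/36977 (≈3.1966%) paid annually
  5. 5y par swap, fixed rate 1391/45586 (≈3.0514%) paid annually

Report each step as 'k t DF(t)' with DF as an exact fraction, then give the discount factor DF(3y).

1 1 4819/5000
2 2 582/625
3 3 9209/10000
4 4 4409/5000
5 5 8609/10000
DF(3y) = 9209/10000 ≈ 0.920900

step 1 [1y] zero: DF = P = 4819/5000 ≈ 0.963800
step 2 [2y] swap r/1=344/9475: DF=(1 − 344/9475·(0.963800))/(1+344/9475) = 582/625 ≈ 0.931200
step 3 [3y] bond c/1=1/80: DF=(764879/800000 − 1/80·(0.963800+0.931200))/(1+1/80) = 9209/10000 ≈ 0.920900
step 4 [4y] swap r/1=1182/36977: DF=(1 − 1182/36977·(0.963800+0.931200+0.920900))/(1+1182/36977) = 4409/5000 ≈ 0.881800
step 5 [5y] swap r/1=1391/45586: DF=(1 − 1391/45586·(0.963800+0.931200+0.920900+0.881800))/(1+1391/45586) = 8609/10000 ≈ 0.860900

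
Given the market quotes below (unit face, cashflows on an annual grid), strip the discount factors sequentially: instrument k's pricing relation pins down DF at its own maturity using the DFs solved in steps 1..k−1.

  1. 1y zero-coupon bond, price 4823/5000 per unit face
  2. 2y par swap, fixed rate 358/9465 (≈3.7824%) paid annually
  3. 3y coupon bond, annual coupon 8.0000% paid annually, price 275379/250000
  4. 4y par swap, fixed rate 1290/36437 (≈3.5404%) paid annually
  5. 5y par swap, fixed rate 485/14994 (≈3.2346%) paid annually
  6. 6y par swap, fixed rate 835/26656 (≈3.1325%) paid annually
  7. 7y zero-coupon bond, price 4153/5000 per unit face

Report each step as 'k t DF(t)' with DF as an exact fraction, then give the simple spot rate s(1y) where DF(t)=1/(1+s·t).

step 1 [1y] zero: DF = P = 4823/5000 ≈ 0.964600
step 2 [2y] swap r/1=358/9465: DF=(1 − 358/9465·(0.964600))/(1+358/9465) = 2321/2500 ≈ 0.928400
step 3 [3y] bond c/1=2/25: DF=(275379/250000 − 2/25·(0.964600+0.928400))/(1+2/25) = 8797/10000 ≈ 0.879700
step 4 [4y] swap r/1=1290/36437: DF=(1 − 1290/36437·(0.964600+0.928400+0.879700))/(1+1290/36437) = 871/1000 ≈ 0.871000
step 5 [5y] swap r/1=485/14994: DF=(1 − 485/14994·(0.964600+0.928400+0.879700+0.871000))/(1+485/14994) = 1709/2000 ≈ 0.854500
step 6 [6y] swap r/1=835/26656: DF=(1 − 835/26656·(0.964600+0.928400+0.879700+0.871000+0.854500))/(1+835/26656) = 833/1000 ≈ 0.833000
step 7 [7y] zero: DF = P = 4153/5000 ≈ 0.830600

1 1 4823/5000
2 2 2321/2500
3 3 8797/10000
4 4 871/1000
5 5 1709/2000
6 6 833/1000
7 7 4153/5000
s(1y) = (1/(4823/5000) − 1)/(1) = 177/4823 ≈ 3.6699%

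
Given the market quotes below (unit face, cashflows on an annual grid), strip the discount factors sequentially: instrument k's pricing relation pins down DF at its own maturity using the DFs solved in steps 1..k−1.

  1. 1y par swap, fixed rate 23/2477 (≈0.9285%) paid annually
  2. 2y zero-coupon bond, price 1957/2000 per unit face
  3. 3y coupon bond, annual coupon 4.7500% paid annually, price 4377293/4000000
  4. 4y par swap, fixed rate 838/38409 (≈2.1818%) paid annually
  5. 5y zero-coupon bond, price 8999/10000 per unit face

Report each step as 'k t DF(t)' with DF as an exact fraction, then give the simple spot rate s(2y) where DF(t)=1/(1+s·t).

1 1 2477/2500
2 2 1957/2000
3 3 4777/5000
4 4 4581/5000
5 5 8999/10000
s(2y) = (1/(1957/2000) − 1)/(2) = 43/3914 ≈ 1.0986%

step 1 [1y] swap r/1=23/2477: DF=(1 − 23/2477·(0))/(1+23/2477) = 2477/2500 ≈ 0.990800
step 2 [2y] zero: DF = P = 1957/2000 ≈ 0.978500
step 3 [3y] bond c/1=19/400: DF=(4377293/4000000 − 19/400·(0.990800+0.978500))/(1+19/400) = 4777/5000 ≈ 0.955400
step 4 [4y] swap r/1=838/38409: DF=(1 − 838/38409·(0.990800+0.978500+0.955400))/(1+838/38409) = 4581/5000 ≈ 0.916200
step 5 [5y] zero: DF = P = 8999/10000 ≈ 0.899900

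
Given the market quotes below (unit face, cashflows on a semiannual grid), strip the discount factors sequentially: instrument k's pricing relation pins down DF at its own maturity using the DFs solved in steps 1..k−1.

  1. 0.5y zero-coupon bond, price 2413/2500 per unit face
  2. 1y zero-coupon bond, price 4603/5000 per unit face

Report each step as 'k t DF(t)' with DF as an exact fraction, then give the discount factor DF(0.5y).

1 1/2 2413/2500
2 1 4603/5000
DF(0.5y) = 2413/2500 ≈ 0.965200

step 1 [0.5y] zero: DF = P = 2413/2500 ≈ 0.965200
step 2 [1y] zero: DF = P = 4603/5000 ≈ 0.920600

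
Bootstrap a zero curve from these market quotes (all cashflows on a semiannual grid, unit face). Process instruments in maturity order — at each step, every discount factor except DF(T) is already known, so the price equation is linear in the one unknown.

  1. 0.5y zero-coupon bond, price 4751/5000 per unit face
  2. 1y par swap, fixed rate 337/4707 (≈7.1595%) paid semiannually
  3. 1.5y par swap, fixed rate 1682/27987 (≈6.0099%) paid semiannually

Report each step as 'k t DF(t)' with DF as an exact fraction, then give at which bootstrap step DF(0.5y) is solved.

1 1/2 4751/5000
2 1 4663/5000
3 3/2 9159/10000
DF(0.5y) is solved at step 1

step 1 [0.5y] zero: DF = P = 4751/5000 ≈ 0.950200
step 2 [1y] swap r/2=337/9414: DF=(1 − 337/9414·(0.950200))/(1+337/9414) = 4663/5000 ≈ 0.932600
step 3 [1.5y] swap r/2=841/27987: DF=(1 − 841/27987·(0.950200+0.932600))/(1+841/27987) = 9159/10000 ≈ 0.915900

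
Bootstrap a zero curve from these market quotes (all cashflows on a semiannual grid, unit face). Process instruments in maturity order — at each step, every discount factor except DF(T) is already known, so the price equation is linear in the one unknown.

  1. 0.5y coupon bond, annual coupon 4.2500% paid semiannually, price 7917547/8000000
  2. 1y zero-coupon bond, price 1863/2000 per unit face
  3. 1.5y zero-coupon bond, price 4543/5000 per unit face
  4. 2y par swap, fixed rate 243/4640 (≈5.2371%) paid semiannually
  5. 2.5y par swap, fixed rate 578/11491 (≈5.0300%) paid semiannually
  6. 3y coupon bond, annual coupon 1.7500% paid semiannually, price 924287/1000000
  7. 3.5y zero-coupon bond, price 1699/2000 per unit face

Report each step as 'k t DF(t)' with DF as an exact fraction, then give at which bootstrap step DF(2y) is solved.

1 1/2 9691/10000
2 1 1863/2000
3 3/2 4543/5000
4 2 2257/2500
5 5/2 2211/2500
6 3 2191/2500
7 7/2 1699/2000
DF(2y) is solved at step 4

step 1 [0.5y] bond c/2=17/800: DF=(7917547/8000000 − 17/800·(0))/(1+17/800) = 9691/10000 ≈ 0.969100
step 2 [1y] zero: DF = P = 1863/2000 ≈ 0.931500
step 3 [1.5y] zero: DF = P = 4543/5000 ≈ 0.908600
step 4 [2y] swap r/2=243/9280: DF=(1 − 243/9280·(0.969100+0.931500+0.908600))/(1+243/9280) = 2257/2500 ≈ 0.902800
step 5 [2.5y] swap r/2=289/11491: DF=(1 − 289/11491·(0.969100+0.931500+0.908600+0.902800))/(1+289/11491) = 2211/2500 ≈ 0.884400
step 6 [3y] bond c/2=7/800: DF=(924287/1000000 − 7/800·(0.969100+0.931500+0.908600+0.902800+0.884400))/(1+7/800) = 2191/2500 ≈ 0.876400
step 7 [3.5y] zero: DF = P = 1699/2000 ≈ 0.849500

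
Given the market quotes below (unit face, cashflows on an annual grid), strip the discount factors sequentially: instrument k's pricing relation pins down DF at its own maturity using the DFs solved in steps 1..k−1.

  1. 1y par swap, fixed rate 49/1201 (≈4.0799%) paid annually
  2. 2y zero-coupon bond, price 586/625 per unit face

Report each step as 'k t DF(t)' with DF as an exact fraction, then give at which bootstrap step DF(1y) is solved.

1 1 1201/1250
2 2 586/625
DF(1y) is solved at step 1

step 1 [1y] swap r/1=49/1201: DF=(1 − 49/1201·(0))/(1+49/1201) = 1201/1250 ≈ 0.960800
step 2 [2y] zero: DF = P = 586/625 ≈ 0.937600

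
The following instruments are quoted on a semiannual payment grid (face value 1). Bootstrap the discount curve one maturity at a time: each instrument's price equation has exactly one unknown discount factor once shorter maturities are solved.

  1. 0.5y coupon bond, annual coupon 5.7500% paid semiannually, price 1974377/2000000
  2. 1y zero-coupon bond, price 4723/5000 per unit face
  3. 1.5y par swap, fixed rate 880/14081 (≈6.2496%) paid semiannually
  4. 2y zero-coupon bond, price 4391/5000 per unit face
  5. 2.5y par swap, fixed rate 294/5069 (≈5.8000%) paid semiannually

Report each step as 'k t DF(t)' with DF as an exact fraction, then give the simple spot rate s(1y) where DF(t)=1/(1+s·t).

step 1 [0.5y] bond c/2=23/800: DF=(1974377/2000000 − 23/800·(0))/(1+23/800) = 2399/2500 ≈ 0.959600
step 2 [1y] zero: DF = P = 4723/5000 ≈ 0.944600
step 3 [1.5y] swap r/2=440/14081: DF=(1 − 440/14081·(0.959600+0.944600))/(1+440/14081) = 114/125 ≈ 0.912000
step 4 [2y] zero: DF = P = 4391/5000 ≈ 0.878200
step 5 [2.5y] swap r/2=147/5069: DF=(1 − 147/5069·(0.959600+0.944600+0.912000+0.878200))/(1+147/5069) = 8677/10000 ≈ 0.867700

1 1/2 2399/2500
2 1 4723/5000
3 3/2 114/125
4 2 4391/5000
5 5/2 8677/10000
s(1y) = (1/(4723/5000) − 1)/(1) = 277/4723 ≈ 5.8649%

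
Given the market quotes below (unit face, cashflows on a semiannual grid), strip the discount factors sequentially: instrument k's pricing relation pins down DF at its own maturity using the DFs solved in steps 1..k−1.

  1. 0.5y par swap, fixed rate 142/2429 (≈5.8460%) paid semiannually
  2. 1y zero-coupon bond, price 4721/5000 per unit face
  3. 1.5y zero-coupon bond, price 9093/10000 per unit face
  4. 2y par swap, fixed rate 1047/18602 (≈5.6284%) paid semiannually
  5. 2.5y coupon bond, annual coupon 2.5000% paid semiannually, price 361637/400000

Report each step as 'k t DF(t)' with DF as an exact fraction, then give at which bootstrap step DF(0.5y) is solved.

step 1 [0.5y] swap r/2=71/2429: DF=(1 − 71/2429·(0))/(1+71/2429) = 2429/2500 ≈ 0.971600
step 2 [1y] zero: DF = P = 4721/5000 ≈ 0.944200
step 3 [1.5y] zero: DF = P = 9093/10000 ≈ 0.909300
step 4 [2y] swap r/2=1047/37204: DF=(1 − 1047/37204·(0.971600+0.944200+0.909300))/(1+1047/37204) = 8953/10000 ≈ 0.895300
step 5 [2.5y] bond c/2=1/80: DF=(361637/400000 − 1/80·(0.971600+0.944200+0.909300+0.895300))/(1+1/80) = 847/1000 ≈ 0.847000

1 1/2 2429/2500
2 1 4721/5000
3 3/2 9093/10000
4 2 8953/10000
5 5/2 847/1000
DF(0.5y) is solved at step 1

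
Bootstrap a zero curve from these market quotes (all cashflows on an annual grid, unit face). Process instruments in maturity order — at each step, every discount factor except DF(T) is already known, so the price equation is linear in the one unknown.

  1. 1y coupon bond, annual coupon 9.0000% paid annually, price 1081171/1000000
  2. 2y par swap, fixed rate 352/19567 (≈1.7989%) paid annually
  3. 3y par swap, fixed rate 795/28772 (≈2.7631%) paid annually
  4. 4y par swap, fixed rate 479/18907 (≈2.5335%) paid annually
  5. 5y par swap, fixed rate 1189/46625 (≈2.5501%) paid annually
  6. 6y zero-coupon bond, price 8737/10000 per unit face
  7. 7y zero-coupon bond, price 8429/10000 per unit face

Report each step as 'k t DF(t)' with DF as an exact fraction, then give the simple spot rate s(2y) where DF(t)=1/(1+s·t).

1 1 9919/10000
2 2 603/625
3 3 1841/2000
4 4 4521/5000
5 5 8811/10000
6 6 8737/10000
7 7 8429/10000
s(2y) = (1/(603/625) − 1)/(2) = 11/603 ≈ 1.8242%

step 1 [1y] bond c/1=9/100: DF=(1081171/1000000 − 9/100·(0))/(1+9/100) = 9919/10000 ≈ 0.991900
step 2 [2y] swap r/1=352/19567: DF=(1 − 352/19567·(0.991900))/(1+352/19567) = 603/625 ≈ 0.964800
step 3 [3y] swap r/1=795/28772: DF=(1 − 795/28772·(0.991900+0.964800))/(1+795/28772) = 1841/2000 ≈ 0.920500
step 4 [4y] swap r/1=479/18907: DF=(1 − 479/18907·(0.991900+0.964800+0.920500))/(1+479/18907) = 4521/5000 ≈ 0.904200
step 5 [5y] swap r/1=1189/46625: DF=(1 − 1189/46625·(0.991900+0.964800+0.920500+0.904200))/(1+1189/46625) = 8811/10000 ≈ 0.881100
step 6 [6y] zero: DF = P = 8737/10000 ≈ 0.873700
step 7 [7y] zero: DF = P = 8429/10000 ≈ 0.842900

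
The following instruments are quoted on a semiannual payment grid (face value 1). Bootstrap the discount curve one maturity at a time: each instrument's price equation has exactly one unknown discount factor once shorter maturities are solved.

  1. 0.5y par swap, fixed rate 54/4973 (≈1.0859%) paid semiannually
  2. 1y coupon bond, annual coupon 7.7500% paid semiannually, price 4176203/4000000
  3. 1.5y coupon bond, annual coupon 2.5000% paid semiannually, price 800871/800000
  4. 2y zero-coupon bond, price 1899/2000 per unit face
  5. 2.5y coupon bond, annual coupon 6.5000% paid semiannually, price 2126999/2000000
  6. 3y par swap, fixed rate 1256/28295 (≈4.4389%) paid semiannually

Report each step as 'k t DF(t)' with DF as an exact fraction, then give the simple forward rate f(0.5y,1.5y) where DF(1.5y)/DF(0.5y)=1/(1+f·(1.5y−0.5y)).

step 1 [0.5y] swap r/2=27/4973: DF=(1 − 27/4973·(0))/(1+27/4973) = 4973/5000 ≈ 0.994600
step 2 [1y] bond c/2=31/800: DF=(4176203/4000000 − 31/800·(0.994600))/(1+31/800) = 121/125 ≈ 0.968000
step 3 [1.5y] bond c/2=1/80: DF=(800871/800000 − 1/80·(0.994600+0.968000))/(1+1/80) = 1929/2000 ≈ 0.964500
step 4 [2y] zero: DF = P = 1899/2000 ≈ 0.949500
step 5 [2.5y] bond c/2=13/400: DF=(2126999/2000000 − 13/400·(0.994600+0.968000+0.964500+0.949500))/(1+13/400) = 227/250 ≈ 0.908000
step 6 [3y] swap r/2=628/28295: DF=(1 − 628/28295·(0.994600+0.968000+0.964500+0.949500+0.908000))/(1+628/28295) = 1093/1250 ≈ 0.874400

1 1/2 4973/5000
2 1 121/125
3 3/2 1929/2000
4 2 1899/2000
5 5/2 227/250
6 3 1093/1250
f(0.5y,1.5y) = ((4973/5000)/(1929/2000) − 1)/(1) = 301/9645 ≈ 3.1208%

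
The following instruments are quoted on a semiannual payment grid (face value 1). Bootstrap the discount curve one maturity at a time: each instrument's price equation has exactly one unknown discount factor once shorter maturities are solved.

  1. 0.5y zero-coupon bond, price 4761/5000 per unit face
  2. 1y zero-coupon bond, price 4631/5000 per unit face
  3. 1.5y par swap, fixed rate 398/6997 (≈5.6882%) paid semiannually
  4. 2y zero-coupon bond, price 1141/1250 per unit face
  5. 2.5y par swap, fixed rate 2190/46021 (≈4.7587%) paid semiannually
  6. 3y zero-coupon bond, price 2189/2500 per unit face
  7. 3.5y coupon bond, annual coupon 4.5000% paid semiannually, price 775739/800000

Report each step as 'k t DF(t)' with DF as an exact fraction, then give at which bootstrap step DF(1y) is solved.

1 1/2 4761/5000
2 1 4631/5000
3 3/2 2301/2500
4 2 1141/1250
5 5/2 1781/2000
6 3 2189/2500
7 7/2 4139/5000
DF(1y) is solved at step 2

step 1 [0.5y] zero: DF = P = 4761/5000 ≈ 0.952200
step 2 [1y] zero: DF = P = 4631/5000 ≈ 0.926200
step 3 [1.5y] swap r/2=199/6997: DF=(1 − 199/6997·(0.952200+0.926200))/(1+199/6997) = 2301/2500 ≈ 0.920400
step 4 [2y] zero: DF = P = 1141/1250 ≈ 0.912800
step 5 [2.5y] swap r/2=1095/46021: DF=(1 − 1095/46021·(0.952200+0.926200+0.920400+0.912800))/(1+1095/46021) = 1781/2000 ≈ 0.890500
step 6 [3y] zero: DF = P = 2189/2500 ≈ 0.875600
step 7 [3.5y] bond c/2=9/400: DF=(775739/800000 − 9/400·(0.952200+0.926200+0.920400+0.912800+0.890500+0.875600))/(1+9/400) = 4139/5000 ≈ 0.827800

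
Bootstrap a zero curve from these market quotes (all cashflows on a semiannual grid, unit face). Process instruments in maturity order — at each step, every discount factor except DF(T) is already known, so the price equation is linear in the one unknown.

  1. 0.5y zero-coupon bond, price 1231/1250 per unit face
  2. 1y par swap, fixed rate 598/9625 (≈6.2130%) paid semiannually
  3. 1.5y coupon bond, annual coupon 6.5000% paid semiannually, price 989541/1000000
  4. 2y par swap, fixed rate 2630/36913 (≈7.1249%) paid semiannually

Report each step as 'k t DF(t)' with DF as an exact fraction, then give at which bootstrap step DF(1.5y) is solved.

step 1 [0.5y] zero: DF = P = 1231/1250 ≈ 0.984800
step 2 [1y] swap r/2=299/9625: DF=(1 − 299/9625·(0.984800))/(1+299/9625) = 4701/5000 ≈ 0.940200
step 3 [1.5y] bond c/2=13/400: DF=(989541/1000000 − 13/400·(0.984800+0.940200))/(1+13/400) = 4489/5000 ≈ 0.897800
step 4 [2y] swap r/2=1315/36913: DF=(1 − 1315/36913·(0.984800+0.940200+0.897800))/(1+1315/36913) = 1737/2000 ≈ 0.868500

1 1/2 1231/1250
2 1 4701/5000
3 3/2 4489/5000
4 2 1737/2000
DF(1.5y) is solved at step 3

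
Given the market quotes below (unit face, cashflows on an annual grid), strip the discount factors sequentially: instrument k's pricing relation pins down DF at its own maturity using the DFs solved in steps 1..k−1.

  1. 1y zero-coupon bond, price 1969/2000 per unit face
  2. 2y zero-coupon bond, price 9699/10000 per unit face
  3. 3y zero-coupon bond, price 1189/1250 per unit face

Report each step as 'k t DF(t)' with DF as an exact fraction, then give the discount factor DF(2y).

1 1 1969/2000
2 2 9699/10000
3 3 1189/1250
DF(2y) = 9699/10000 ≈ 0.969900

step 1 [1y] zero: DF = P = 1969/2000 ≈ 0.984500
step 2 [2y] zero: DF = P = 9699/10000 ≈ 0.969900
step 3 [3y] zero: DF = P = 1189/1250 ≈ 0.951200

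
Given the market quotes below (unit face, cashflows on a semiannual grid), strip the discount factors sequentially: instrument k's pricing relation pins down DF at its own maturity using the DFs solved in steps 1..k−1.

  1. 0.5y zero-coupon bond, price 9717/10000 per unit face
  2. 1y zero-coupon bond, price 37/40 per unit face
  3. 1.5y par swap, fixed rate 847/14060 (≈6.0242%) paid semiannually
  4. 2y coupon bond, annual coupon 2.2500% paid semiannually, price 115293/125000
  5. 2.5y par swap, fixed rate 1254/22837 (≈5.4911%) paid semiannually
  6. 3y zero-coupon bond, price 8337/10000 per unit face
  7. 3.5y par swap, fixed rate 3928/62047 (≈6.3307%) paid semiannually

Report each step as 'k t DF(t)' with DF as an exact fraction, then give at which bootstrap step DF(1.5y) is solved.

1 1/2 9717/10000
2 1 37/40
3 3/2 9153/10000
4 2 1101/1250
5 5/2 4373/5000
6 3 8337/10000
7 7/2 2009/2500
DF(1.5y) is solved at step 3

step 1 [0.5y] zero: DF = P = 9717/10000 ≈ 0.971700
step 2 [1y] zero: DF = P = 37/40 ≈ 0.925000
step 3 [1.5y] swap r/2=847/28120: DF=(1 − 847/28120·(0.971700+0.925000))/(1+847/28120) = 9153/10000 ≈ 0.915300
step 4 [2y] bond c/2=9/800: DF=(115293/125000 − 9/800·(0.971700+0.925000+0.915300))/(1+9/800) = 1101/1250 ≈ 0.880800
step 5 [2.5y] swap r/2=627/22837: DF=(1 − 627/22837·(0.971700+0.925000+0.915300+0.880800))/(1+627/22837) = 4373/5000 ≈ 0.874600
step 6 [3y] zero: DF = P = 8337/10000 ≈ 0.833700
step 7 [3.5y] swap r/2=1964/62047: DF=(1 − 1964/62047·(0.971700+0.925000+0.915300+0.880800+0.874600+0.833700))/(1+1964/62047) = 2009/2500 ≈ 0.803600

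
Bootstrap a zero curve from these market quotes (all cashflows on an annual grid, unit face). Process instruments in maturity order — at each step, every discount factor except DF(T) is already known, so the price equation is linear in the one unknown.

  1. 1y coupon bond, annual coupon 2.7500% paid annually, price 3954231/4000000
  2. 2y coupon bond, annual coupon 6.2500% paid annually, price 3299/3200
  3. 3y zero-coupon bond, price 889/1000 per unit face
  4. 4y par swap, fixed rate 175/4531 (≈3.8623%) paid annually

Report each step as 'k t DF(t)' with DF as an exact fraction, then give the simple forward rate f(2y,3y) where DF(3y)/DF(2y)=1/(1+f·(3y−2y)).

step 1 [1y] bond c/1=11/400: DF=(3954231/4000000 − 11/400·(0))/(1+11/400) = 9621/10000 ≈ 0.962100
step 2 [2y] bond c/1=1/16: DF=(3299/3200 − 1/16·(0.962100))/(1+1/16) = 9137/10000 ≈ 0.913700
step 3 [3y] zero: DF = P = 889/1000 ≈ 0.889000
step 4 [4y] swap r/1=175/4531: DF=(1 − 175/4531·(0.962100+0.913700+0.889000))/(1+175/4531) = 43/50 ≈ 0.860000

1 1 9621/10000
2 2 9137/10000
3 3 889/1000
4 4 43/50
f(2y,3y) = ((9137/10000)/(889/1000) − 1)/(1) = 247/8890 ≈ 2.7784%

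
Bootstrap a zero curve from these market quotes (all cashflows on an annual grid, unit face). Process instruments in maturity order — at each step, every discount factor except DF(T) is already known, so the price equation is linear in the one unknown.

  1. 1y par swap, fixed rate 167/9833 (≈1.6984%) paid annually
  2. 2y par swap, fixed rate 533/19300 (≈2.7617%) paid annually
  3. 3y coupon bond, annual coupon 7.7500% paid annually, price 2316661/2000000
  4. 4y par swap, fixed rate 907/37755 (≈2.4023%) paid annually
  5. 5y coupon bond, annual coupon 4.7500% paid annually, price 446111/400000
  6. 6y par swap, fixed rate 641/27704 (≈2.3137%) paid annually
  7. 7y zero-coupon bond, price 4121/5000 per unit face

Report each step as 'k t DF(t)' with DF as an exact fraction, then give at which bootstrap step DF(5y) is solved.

step 1 [1y] swap r/1=167/9833: DF=(1 − 167/9833·(0))/(1+167/9833) = 9833/10000 ≈ 0.983300
step 2 [2y] swap r/1=533/19300: DF=(1 − 533/19300·(0.983300))/(1+533/19300) = 9467/10000 ≈ 0.946700
step 3 [3y] bond c/1=31/400: DF=(2316661/2000000 − 31/400·(0.983300+0.946700))/(1+31/400) = 4681/5000 ≈ 0.936200
step 4 [4y] swap r/1=907/37755: DF=(1 − 907/37755·(0.983300+0.946700+0.936200))/(1+907/37755) = 9093/10000 ≈ 0.909300
step 5 [5y] bond c/1=19/400: DF=(446111/400000 − 19/400·(0.983300+0.946700+0.936200+0.909300))/(1+19/400) = 1787/2000 ≈ 0.893500
step 6 [6y] swap r/1=641/27704: DF=(1 − 641/27704·(0.983300+0.946700+0.936200+0.909300+0.893500))/(1+641/27704) = 4359/5000 ≈ 0.871800
step 7 [7y] zero: DF = P = 4121/5000 ≈ 0.824200

1 1 9833/10000
2 2 9467/10000
3 3 4681/5000
4 4 9093/10000
5 5 1787/2000
6 6 4359/5000
7 7 4121/5000
DF(5y) is solved at step 5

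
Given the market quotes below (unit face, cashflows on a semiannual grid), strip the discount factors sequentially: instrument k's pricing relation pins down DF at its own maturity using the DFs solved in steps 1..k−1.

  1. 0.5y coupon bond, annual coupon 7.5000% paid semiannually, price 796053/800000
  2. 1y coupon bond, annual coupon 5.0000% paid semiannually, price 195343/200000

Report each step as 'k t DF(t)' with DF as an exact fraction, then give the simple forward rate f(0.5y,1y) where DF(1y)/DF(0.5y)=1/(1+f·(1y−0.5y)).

1 1/2 9591/10000
2 1 1859/2000
f(0.5y,1y) = ((9591/10000)/(1859/2000) − 1)/(1/2) = 592/9295 ≈ 6.3690%

step 1 [0.5y] bond c/2=3/80: DF=(796053/800000 − 3/80·(0))/(1+3/80) = 9591/10000 ≈ 0.959100
step 2 [1y] bond c/2=1/40: DF=(195343/200000 − 1/40·(0.959100))/(1+1/40) = 1859/2000 ≈ 0.929500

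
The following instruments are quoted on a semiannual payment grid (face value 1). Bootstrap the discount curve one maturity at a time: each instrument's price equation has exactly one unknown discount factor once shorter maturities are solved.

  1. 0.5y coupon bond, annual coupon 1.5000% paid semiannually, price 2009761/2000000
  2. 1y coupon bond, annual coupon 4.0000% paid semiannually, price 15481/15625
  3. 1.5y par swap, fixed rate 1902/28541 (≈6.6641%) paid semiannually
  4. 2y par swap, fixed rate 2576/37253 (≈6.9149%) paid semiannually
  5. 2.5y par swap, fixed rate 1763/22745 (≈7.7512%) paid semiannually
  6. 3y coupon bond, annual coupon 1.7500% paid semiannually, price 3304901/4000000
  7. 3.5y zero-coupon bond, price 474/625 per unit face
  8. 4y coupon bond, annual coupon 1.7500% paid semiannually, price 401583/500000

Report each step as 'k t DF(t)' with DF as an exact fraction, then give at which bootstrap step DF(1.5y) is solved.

step 1 [0.5y] bond c/2=3/400: DF=(2009761/2000000 − 3/400·(0))/(1+3/400) = 4987/5000 ≈ 0.997400
step 2 [1y] bond c/2=1/50: DF=(15481/15625 − 1/50·(0.997400))/(1+1/50) = 4759/5000 ≈ 0.951800
step 3 [1.5y] swap r/2=951/28541: DF=(1 − 951/28541·(0.997400+0.951800))/(1+951/28541) = 9049/10000 ≈ 0.904900
step 4 [2y] swap r/2=1288/37253: DF=(1 − 1288/37253·(0.997400+0.951800+0.904900))/(1+1288/37253) = 1089/1250 ≈ 0.871200
step 5 [2.5y] swap r/2=1763/45490: DF=(1 − 1763/45490·(0.997400+0.951800+0.904900+0.871200))/(1+1763/45490) = 8237/10000 ≈ 0.823700
step 6 [3y] bond c/2=7/800: DF=(3304901/4000000 − 7/800·(0.997400+0.951800+0.904900+0.871200+0.823700))/(1+7/800) = 1949/2500 ≈ 0.779600
step 7 [3.5y] zero: DF = P = 474/625 ≈ 0.758400
step 8 [4y] bond c/2=7/800: DF=(401583/500000 − 7/800·(0.997400+0.951800+0.904900+0.871200+0.823700+0.779600+0.758400))/(1+7/800) = 3717/5000 ≈ 0.743400

1 1/2 4987/5000
2 1 4759/5000
3 3/2 9049/10000
4 2 1089/1250
5 5/2 8237/10000
6 3 1949/2500
7 7/2 474/625
8 4 3717/5000
DF(1.5y) is solved at step 3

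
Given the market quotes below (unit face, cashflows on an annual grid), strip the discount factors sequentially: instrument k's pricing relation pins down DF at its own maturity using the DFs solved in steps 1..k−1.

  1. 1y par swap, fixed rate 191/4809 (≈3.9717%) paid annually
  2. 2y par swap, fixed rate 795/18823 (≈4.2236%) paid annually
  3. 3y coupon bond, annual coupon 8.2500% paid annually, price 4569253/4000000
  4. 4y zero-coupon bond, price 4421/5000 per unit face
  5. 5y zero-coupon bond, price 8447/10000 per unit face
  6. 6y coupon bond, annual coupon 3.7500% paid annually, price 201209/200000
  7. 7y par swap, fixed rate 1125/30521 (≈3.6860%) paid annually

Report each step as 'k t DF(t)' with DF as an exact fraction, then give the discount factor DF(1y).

step 1 [1y] swap r/1=191/4809: DF=(1 − 191/4809·(0))/(1+191/4809) = 4809/5000 ≈ 0.961800
step 2 [2y] swap r/1=795/18823: DF=(1 − 795/18823·(0.961800))/(1+795/18823) = 1841/2000 ≈ 0.920500
step 3 [3y] bond c/1=33/400: DF=(4569253/4000000 − 33/400·(0.961800+0.920500))/(1+33/400) = 4559/5000 ≈ 0.911800
step 4 [4y] zero: DF = P = 4421/5000 ≈ 0.884200
step 5 [5y] zero: DF = P = 8447/10000 ≈ 0.844700
step 6 [6y] bond c/1=3/80: DF=(201209/200000 − 3/80·(0.961800+0.920500+0.911800+0.884200+0.844700))/(1+3/80) = 4031/5000 ≈ 0.806200
step 7 [7y] swap r/1=1125/30521: DF=(1 − 1125/30521·(0.961800+0.920500+0.911800+0.884200+0.844700+0.806200))/(1+1125/30521) = 31/40 ≈ 0.775000

1 1 4809/5000
2 2 1841/2000
3 3 4559/5000
4 4 4421/5000
5 5 8447/10000
6 6 4031/5000
7 7 31/40
DF(1y) = 4809/5000 ≈ 0.961800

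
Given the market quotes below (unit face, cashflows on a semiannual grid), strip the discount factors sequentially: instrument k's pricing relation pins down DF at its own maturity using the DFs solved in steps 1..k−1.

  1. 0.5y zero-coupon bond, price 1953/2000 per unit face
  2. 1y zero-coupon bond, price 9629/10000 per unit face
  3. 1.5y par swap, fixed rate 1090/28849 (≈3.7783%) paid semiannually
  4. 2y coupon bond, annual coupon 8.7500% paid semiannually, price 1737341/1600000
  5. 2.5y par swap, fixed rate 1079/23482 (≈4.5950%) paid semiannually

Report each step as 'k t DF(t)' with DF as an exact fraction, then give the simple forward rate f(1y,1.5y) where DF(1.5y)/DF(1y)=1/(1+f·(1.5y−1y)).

step 1 [0.5y] zero: DF = P = 1953/2000 ≈ 0.976500
step 2 [1y] zero: DF = P = 9629/10000 ≈ 0.962900
step 3 [1.5y] swap r/2=545/28849: DF=(1 − 545/28849·(0.976500+0.962900))/(1+545/28849) = 1891/2000 ≈ 0.945500
step 4 [2y] bond c/2=7/160: DF=(1737341/1600000 − 7/160·(0.976500+0.962900+0.945500))/(1+7/160) = 4597/5000 ≈ 0.919400
step 5 [2.5y] swap r/2=1079/46964: DF=(1 − 1079/46964·(0.976500+0.962900+0.945500+0.919400))/(1+1079/46964) = 8921/10000 ≈ 0.892100

1 1/2 1953/2000
2 1 9629/10000
3 3/2 1891/2000
4 2 4597/5000
5 5/2 8921/10000
f(1y,1.5y) = ((9629/10000)/(1891/2000) − 1)/(1/2) = 348/9455 ≈ 3.6806%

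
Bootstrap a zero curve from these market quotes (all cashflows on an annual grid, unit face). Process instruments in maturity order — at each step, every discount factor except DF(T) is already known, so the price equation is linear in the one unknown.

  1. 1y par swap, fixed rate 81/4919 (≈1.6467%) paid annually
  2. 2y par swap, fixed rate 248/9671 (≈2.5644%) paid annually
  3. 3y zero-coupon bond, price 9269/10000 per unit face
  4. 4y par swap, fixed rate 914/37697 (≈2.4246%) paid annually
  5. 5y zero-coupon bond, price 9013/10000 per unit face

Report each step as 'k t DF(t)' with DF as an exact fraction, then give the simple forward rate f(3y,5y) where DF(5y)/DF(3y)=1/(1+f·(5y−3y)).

1 1 4919/5000
2 2 594/625
3 3 9269/10000
4 4 4543/5000
5 5 9013/10000
f(3y,5y) = ((9269/10000)/(9013/10000) − 1)/(2) = 128/9013 ≈ 1.4202%

step 1 [1y] swap r/1=81/4919: DF=(1 − 81/4919·(0))/(1+81/4919) = 4919/5000 ≈ 0.983800
step 2 [2y] swap r/1=248/9671: DF=(1 − 248/9671·(0.983800))/(1+248/9671) = 594/625 ≈ 0.950400
step 3 [3y] zero: DF = P = 9269/10000 ≈ 0.926900
step 4 [4y] swap r/1=914/37697: DF=(1 − 914/37697·(0.983800+0.950400+0.926900))/(1+914/37697) = 4543/5000 ≈ 0.908600
step 5 [5y] zero: DF = P = 9013/10000 ≈ 0.901300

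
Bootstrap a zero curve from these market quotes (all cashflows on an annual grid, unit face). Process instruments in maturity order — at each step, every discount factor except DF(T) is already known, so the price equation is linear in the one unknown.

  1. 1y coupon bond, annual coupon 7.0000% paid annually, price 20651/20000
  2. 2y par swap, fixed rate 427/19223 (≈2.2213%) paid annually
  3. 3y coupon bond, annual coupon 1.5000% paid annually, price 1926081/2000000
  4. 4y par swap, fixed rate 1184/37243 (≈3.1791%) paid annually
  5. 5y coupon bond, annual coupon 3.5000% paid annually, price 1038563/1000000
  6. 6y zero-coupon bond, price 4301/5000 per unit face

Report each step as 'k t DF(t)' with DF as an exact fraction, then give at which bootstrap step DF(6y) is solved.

step 1 [1y] bond c/1=7/100: DF=(20651/20000 − 7/100·(0))/(1+7/100) = 193/200 ≈ 0.965000
step 2 [2y] swap r/1=427/19223: DF=(1 − 427/19223·(0.965000))/(1+427/19223) = 9573/10000 ≈ 0.957300
step 3 [3y] bond c/1=3/200: DF=(1926081/2000000 − 3/200·(0.965000+0.957300))/(1+3/200) = 2301/2500 ≈ 0.920400
step 4 [4y] swap r/1=1184/37243: DF=(1 − 1184/37243·(0.965000+0.957300+0.920400))/(1+1184/37243) = 551/625 ≈ 0.881600
step 5 [5y] bond c/1=7/200: DF=(1038563/1000000 − 7/200·(0.965000+0.957300+0.920400+0.881600))/(1+7/200) = 351/400 ≈ 0.877500
step 6 [6y] zero: DF = P = 4301/5000 ≈ 0.860200

1 1 193/200
2 2 9573/10000
3 3 2301/2500
4 4 551/625
5 5 351/400
6 6 4301/5000
DF(6y) is solved at step 6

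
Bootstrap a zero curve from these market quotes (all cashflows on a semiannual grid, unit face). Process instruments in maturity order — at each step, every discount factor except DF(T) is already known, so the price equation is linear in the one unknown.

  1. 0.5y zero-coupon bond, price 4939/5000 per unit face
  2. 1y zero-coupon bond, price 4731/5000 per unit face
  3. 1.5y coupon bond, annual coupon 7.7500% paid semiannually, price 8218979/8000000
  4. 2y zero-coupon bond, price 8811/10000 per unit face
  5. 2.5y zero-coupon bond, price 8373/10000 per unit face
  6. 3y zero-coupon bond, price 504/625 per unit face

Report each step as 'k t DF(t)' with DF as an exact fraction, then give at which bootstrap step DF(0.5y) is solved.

step 1 [0.5y] zero: DF = P = 4939/5000 ≈ 0.987800
step 2 [1y] zero: DF = P = 4731/5000 ≈ 0.946200
step 3 [1.5y] bond c/2=31/800: DF=(8218979/8000000 − 31/800·(0.987800+0.946200))/(1+31/800) = 9169/10000 ≈ 0.916900
step 4 [2y] zero: DF = P = 8811/10000 ≈ 0.881100
step 5 [2.5y] zero: DF = P = 8373/10000 ≈ 0.837300
step 6 [3y] zero: DF = P = 504/625 ≈ 0.806400

1 1/2 4939/5000
2 1 4731/5000
3 3/2 9169/10000
4 2 8811/10000
5 5/2 8373/10000
6 3 504/625
DF(0.5y) is solved at step 1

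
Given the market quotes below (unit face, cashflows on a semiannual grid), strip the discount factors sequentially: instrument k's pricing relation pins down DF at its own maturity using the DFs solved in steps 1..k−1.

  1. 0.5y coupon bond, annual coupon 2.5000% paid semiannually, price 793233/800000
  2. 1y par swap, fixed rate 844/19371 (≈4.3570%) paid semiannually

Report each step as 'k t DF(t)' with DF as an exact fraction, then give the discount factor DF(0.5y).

1 1/2 9793/10000
2 1 4789/5000
DF(0.5y) = 9793/10000 ≈ 0.979300

step 1 [0.5y] bond c/2=1/80: DF=(793233/800000 − 1/80·(0))/(1+1/80) = 9793/10000 ≈ 0.979300
step 2 [1y] swap r/2=422/19371: DF=(1 − 422/19371·(0.979300))/(1+422/19371) = 4789/5000 ≈ 0.957800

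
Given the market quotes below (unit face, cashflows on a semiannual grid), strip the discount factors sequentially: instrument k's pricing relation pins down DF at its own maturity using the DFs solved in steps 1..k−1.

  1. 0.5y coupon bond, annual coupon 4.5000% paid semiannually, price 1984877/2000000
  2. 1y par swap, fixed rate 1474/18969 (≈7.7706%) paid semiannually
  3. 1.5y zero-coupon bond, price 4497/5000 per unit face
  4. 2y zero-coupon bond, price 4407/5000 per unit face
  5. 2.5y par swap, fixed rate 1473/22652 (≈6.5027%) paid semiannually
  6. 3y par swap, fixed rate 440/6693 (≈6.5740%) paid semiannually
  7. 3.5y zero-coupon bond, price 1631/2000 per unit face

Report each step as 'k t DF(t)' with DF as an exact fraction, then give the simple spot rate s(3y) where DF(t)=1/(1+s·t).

1 1/2 4853/5000
2 1 9263/10000
3 3/2 4497/5000
4 2 4407/5000
5 5/2 8527/10000
6 3 103/125
7 7/2 1631/2000
s(3y) = (1/(103/125) − 1)/(3) = 22/309 ≈ 7.1197%

step 1 [0.5y] bond c/2=9/400: DF=(1984877/2000000 − 9/400·(0))/(1+9/400) = 4853/5000 ≈ 0.970600
step 2 [1y] swap r/2=737/18969: DF=(1 − 737/18969·(0.970600))/(1+737/18969) = 9263/10000 ≈ 0.926300
step 3 [1.5y] zero: DF = P = 4497/5000 ≈ 0.899400
step 4 [2y] zero: DF = P = 4407/5000 ≈ 0.881400
step 5 [2.5y] swap r/2=1473/45304: DF=(1 − 1473/45304·(0.970600+0.926300+0.899400+0.881400))/(1+1473/45304) = 8527/10000 ≈ 0.852700
step 6 [3y] swap r/2=220/6693: DF=(1 − 220/6693·(0.970600+0.926300+0.899400+0.881400+0.852700))/(1+220/6693) = 103/125 ≈ 0.824000
step 7 [3.5y] zero: DF = P = 1631/2000 ≈ 0.815500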